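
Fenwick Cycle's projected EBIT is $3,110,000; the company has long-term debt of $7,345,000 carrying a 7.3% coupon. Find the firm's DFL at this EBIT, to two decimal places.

Annual interest charges come to $536,185.00.
Degree of financial leverage = EBIT / (EBIT − interest) = $3,110,000 / $2,573,815.00 = 1.2083.

1.21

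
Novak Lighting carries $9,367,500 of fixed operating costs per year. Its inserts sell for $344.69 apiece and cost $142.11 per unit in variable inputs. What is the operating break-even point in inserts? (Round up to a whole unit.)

Unit CM = price − variable cost = $344.69 − $142.11 = $202.58.
Units to break even: $9,367,500 ÷ $202.58 = 46,240.99, rounded up to 46,241.

46,241 inserts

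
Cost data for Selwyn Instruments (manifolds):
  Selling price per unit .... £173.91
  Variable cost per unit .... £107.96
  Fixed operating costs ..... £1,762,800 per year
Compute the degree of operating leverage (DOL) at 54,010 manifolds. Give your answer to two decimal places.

1.98

At 54,010 units, contribution = 54,010 × £65.95 = £3,561,959.50.
Operating income = contribution − fixed costs = £3,561,959.50 − £1,762,800 = £1,799,159.50.
DOL = contribution ÷ EBIT = £3,561,959.50 ÷ £1,799,159.50 = 1.9798.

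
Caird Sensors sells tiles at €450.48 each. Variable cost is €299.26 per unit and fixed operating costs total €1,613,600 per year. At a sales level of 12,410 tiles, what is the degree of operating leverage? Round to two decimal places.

7.13

At 12,410 units, contribution = 12,410 × €151.22 = €1,876,640.20.
Subtracting fixed costs: EBIT = €1,876,640.20 − €1,613,600 = €263,040.20.
DOL = contribution ÷ EBIT = €1,876,640.20 ÷ €263,040.20 = 7.1344.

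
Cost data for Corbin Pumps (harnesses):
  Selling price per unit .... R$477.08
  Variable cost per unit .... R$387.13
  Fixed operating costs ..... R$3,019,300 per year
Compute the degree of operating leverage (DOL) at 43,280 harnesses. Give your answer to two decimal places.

At 43,280 units, contribution = 43,280 × R$89.95 = R$3,893,036.00.
EBIT = R$3,893,036.00 − R$3,019,300 = R$873,736.00.
So DOL = total CM / EBIT = R$3,893,036.00 / R$873,736.00 = 4.4556.

4.46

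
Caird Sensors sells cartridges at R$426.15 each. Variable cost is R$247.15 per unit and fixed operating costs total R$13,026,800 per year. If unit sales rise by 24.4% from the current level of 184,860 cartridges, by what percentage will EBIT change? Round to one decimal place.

Contribution at this volume is 184,860 × R$179.00 = R$33,089,940.00.
Subtracting fixed costs: EBIT = R$33,089,940.00 − R$13,026,800 = R$20,063,140.00.
DOL = contribution ÷ EBIT = R$33,089,940.00 ÷ R$20,063,140.00 = 1.6493.
Operating income changes by 1.6493 × +24.4% = +40.2%.

+40.2%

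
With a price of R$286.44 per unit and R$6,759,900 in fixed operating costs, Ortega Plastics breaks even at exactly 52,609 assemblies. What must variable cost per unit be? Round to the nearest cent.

Contribution per unit must be FC / Q = R$6,759,900 / 52,609 = R$128.4932.
Hence VC = price − CM = R$286.44 − R$128.4932 = R$157.95.

R$157.95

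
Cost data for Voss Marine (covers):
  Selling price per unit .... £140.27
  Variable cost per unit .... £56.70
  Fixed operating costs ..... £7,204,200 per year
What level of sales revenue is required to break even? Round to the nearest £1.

£12,092,056

Contribution margin per unit = £140.27 − £56.70 = £83.57, a CM ratio of £83.57 ÷ £140.27 = 0.5958.
Break-even revenue = fixed costs × price ÷ CM = £7,204,200 × £140.27 ÷ £83.57 = £12,092,056.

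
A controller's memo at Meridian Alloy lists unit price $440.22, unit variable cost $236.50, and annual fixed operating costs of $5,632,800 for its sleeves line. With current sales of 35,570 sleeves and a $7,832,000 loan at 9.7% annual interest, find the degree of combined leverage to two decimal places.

8.49

Contribution at this volume is 35,570 × $203.72 = $7,246,320.40.
Subtracting fixed costs: EBIT = $7,246,320.40 − $5,632,800 = $1,613,520.40. Interest = $759,704.00.
DOL = $7,246,320.40 ÷ $1,613,520.40 = 4.4910; DFL = $1,613,520.40 ÷ $853,816.40 = 1.8898.
Combined leverage = 4.4910 × 1.8898 = 8.4871.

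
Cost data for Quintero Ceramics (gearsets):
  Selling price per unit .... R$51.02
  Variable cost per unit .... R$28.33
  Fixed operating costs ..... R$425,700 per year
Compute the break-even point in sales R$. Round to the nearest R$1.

R$957,215

CM per unit = R$51.02 − R$28.33 = R$22.69; CM ratio = R$22.69 / R$51.02 = 0.4447.
Break-even sales = FC ÷ CM ratio = R$425,700 × R$51.02 / R$22.69 = R$957,215.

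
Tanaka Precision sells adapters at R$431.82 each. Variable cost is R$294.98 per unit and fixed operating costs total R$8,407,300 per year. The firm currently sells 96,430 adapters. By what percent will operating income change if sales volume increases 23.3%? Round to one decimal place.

+64.2%

Contribution at this volume is 96,430 × R$136.84 = R$13,195,481.20.
Operating income = contribution − fixed costs = R$13,195,481.20 − R$8,407,300 = R$4,788,181.20.
So DOL = total CM / EBIT = R$13,195,481.20 / R$4,788,181.20 = 2.7558.
Operating income changes by 2.7558 × +23.3% = +64.2%.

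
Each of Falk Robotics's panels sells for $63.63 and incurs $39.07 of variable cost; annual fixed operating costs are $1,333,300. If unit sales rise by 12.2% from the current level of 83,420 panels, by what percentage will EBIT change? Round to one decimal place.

At 83,420 units, contribution = 83,420 × $24.56 = $2,048,795.20.
Subtracting fixed costs: EBIT = $2,048,795.20 − $1,333,300 = $715,495.20.
So DOL = total CM / EBIT = $2,048,795.20 / $715,495.20 = 2.8635.
So EBIT moves 2.8635 × (+12.2%) = +34.9%.

+34.9%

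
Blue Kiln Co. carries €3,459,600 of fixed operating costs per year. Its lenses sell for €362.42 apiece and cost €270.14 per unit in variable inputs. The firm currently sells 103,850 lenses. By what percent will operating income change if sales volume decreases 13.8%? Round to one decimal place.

-21.6%

Total contribution margin = 103,850 × €92.28 = €9,583,278.00.
EBIT = €9,583,278.00 − €3,459,600 = €6,123,678.00.
DOL = contribution ÷ EBIT = €9,583,278.00 ÷ €6,123,678.00 = 1.5650.
%ΔEBIT = DOL × %ΔSales = 1.5650 × -13.8% = -21.6%.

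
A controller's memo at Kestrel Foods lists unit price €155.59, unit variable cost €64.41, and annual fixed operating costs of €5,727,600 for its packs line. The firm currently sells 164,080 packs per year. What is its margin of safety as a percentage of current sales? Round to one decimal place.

Unit CM = price − variable cost = €155.59 − €64.41 = €91.18. Break-even units = €5,727,600 ÷ €91.18 = 62,816.41; break-even revenue = 62,816.41 × €155.59 = €9,773,604.78.
Actual sales revenue = 164,080 × €155.59 = €25,529,207.20.
Margin of safety = (€25,529,207.20 − €9,773,604.78) ÷ €25,529,207.20 = 61.7%.

61.7%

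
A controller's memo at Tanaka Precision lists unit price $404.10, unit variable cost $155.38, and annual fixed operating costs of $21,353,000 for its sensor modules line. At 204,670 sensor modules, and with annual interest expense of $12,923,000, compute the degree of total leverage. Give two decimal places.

Contribution at this volume is 204,670 × $248.72 = $50,905,522.40.
Operating income = contribution − fixed costs = $50,905,522.40 − $21,353,000 = $29,552,522.40. Interest = $12,923,000.00, so EBIT − I = $16,629,522.40.
DCL = contribution ÷ (EBIT − I) = $50,905,522.40 ÷ $16,629,522.40 = 3.0612.

3.06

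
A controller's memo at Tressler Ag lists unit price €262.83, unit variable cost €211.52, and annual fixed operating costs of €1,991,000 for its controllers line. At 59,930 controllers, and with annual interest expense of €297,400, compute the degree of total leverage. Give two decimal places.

Contribution at this volume is 59,930 × €51.31 = €3,075,008.30.
Operating income = contribution − fixed costs = €3,075,008.30 − €1,991,000 = €1,084,008.30. Interest = €297,400.00, so EBIT − I = €786,608.30.
Degree of total leverage = total CM / (EBIT − interest) = €3,075,008.30 / €786,608.30 = 3.9092.

3.91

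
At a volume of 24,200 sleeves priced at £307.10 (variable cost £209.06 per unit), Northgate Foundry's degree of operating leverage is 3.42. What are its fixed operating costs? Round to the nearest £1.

£1,678,835

Total contribution margin = 24,200 × £98.04 = £2,372,568.00.
Since DOL = CM ÷ EBIT, EBIT = £2,372,568.00 ÷ 3.42 = £693,733.33.
And FC = contribution − EBIT = £2,372,568.00 − £693,733.33 = £1,678,835.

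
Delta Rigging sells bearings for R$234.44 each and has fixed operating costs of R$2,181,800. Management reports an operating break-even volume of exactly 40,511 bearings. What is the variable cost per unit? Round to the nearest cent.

R$180.58

At break-even, FC = Q × (P − VC), so P − VC = R$2,181,800 ÷ 40,511 = R$53.8570.
Hence VC = price − CM = R$234.44 − R$53.8570 = R$180.58.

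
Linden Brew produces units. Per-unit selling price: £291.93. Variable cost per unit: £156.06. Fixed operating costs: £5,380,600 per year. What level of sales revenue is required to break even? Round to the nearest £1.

£11,560,746

Contribution margin per unit = £291.93 − £156.06 = £135.87, a CM ratio of £135.87 ÷ £291.93 = 0.4654.
Break-even sales = FC ÷ CM ratio = £5,380,600 × £291.93 / £135.87 = £11,560,746.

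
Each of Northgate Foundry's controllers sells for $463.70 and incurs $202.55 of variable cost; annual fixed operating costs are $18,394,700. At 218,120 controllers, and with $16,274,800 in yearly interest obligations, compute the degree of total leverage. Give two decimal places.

2.56

Contribution at this volume is 218,120 × $261.15 = $56,962,038.00.
Operating income = contribution − fixed costs = $56,962,038.00 − $18,394,700 = $38,567,338.00. Interest = $16,274,800.00, so EBIT − I = $22,292,538.00.
Degree of total leverage = total CM / (EBIT − interest) = $56,962,038.00 / $22,292,538.00 = 2.5552.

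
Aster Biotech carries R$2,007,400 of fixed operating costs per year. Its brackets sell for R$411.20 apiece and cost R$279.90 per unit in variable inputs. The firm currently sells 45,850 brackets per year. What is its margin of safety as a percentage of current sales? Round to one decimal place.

Contribution margin per unit = R$411.20 − R$279.90 = R$131.30. Break-even units = R$2,007,400 ÷ R$131.30 = 15,288.65; break-even revenue = 15,288.65 × R$411.20 = R$6,286,693.68.
Actual sales revenue = 45,850 × R$411.20 = R$18,853,520.00.
Margin of safety = (R$18,853,520.00 − R$6,286,693.68) ÷ R$18,853,520.00 = 66.7%.

66.7%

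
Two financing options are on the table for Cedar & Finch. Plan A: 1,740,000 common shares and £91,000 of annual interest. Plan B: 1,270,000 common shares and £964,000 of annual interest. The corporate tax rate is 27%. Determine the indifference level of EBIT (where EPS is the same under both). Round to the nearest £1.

£3,322,957

At indifference, (EBIT − 91,000)(1 − t)/1,740,000 = (EBIT − 964,000)(1 − t)/1,270,000.
The (1 − t) factor cancels: (EBIT − 91,000) × 1,270,000 = (EBIT − 964,000) × 1,740,000.
Solving, EBIT = (964,000·1,740,000 − 91,000·1,270,000) / (1,740,000 − 1,270,000) = 1,561,790,000,000 / 470,000 = 3,322,957.45.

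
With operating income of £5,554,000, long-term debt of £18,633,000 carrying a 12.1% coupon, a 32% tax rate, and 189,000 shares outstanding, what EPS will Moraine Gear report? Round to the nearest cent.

£11.87

Interest = £2,254,593.00, so EBT = £5,554,000 − £2,254,593.00 = £3,299,407.00.
Net income = £3,299,407.00 × (1 − 0.32) = £2,243,596.76.
Per share: £2,243,596.76 / 189,000 shares = £11.87.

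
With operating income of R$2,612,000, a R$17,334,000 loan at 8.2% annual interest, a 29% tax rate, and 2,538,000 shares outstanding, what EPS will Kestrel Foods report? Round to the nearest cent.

Interest = R$1,421,388.00, so EBT = R$2,612,000 − R$1,421,388.00 = R$1,190,612.00.
After tax at 29%: net income = R$1,190,612.00 × 0.71 = R$845,334.52.
EPS = R$845,334.52 ÷ 2,538,000 = R$0.33.

R$0.33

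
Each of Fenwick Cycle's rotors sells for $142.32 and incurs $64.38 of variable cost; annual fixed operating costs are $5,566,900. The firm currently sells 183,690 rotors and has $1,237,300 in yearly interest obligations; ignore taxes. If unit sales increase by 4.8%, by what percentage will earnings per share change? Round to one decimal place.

At 183,690 units, contribution = 183,690 × $77.94 = $14,316,798.60.
Operating income = contribution − fixed costs = $14,316,798.60 − $5,566,900 = $8,749,898.60.
Interest = $1,237,300.00, so EBIT − I = $7,512,598.60.
Degree of combined leverage = contribution ÷ (EBIT − I) = $14,316,798.60 ÷ $7,512,598.60 = 1.9057.
%ΔEPS = DCL × %ΔSales = 1.9057 × +4.8% = +9.1%.

+9.1%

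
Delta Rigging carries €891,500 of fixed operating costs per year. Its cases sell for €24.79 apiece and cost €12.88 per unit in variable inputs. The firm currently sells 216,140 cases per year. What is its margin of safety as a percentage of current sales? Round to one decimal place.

Unit CM = price − variable cost = €24.79 − €12.88 = €11.91. Break-even units = €891,500 ÷ €11.91 = 74,853.06; break-even revenue = 74,853.06 × €24.79 = €1,855,607.47.
Current sales = 216,140 × €24.79 = €5,358,110.60.
Margin of safety = (€5,358,110.60 − €1,855,607.47) ÷ €5,358,110.60 = 65.4%.

65.4%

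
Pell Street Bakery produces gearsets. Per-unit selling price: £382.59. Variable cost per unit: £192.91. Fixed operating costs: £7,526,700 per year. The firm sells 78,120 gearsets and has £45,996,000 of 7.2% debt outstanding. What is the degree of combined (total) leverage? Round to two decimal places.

Contribution at this volume is 78,120 × £189.68 = £14,817,801.60.
EBIT = £14,817,801.60 − £7,526,700 = £7,291,101.60. Interest = £3,311,712.00, so EBIT − I = £3,979,389.60.
Degree of total leverage = total CM / (EBIT − interest) = £14,817,801.60 / £3,979,389.60 = 3.7236.

3.72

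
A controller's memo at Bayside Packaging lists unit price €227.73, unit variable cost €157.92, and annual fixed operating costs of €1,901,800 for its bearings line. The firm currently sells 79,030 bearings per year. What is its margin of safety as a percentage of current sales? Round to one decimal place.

65.5%

Each unit contributes €227.73 − €157.92 = €69.81. Break-even units = €1,901,800 ÷ €69.81 = 27,242.52; break-even revenue = 27,242.52 × €227.73 = €6,203,938.03.
Actual sales revenue = 79,030 × €227.73 = €17,997,501.90.
Margin of safety = (€17,997,501.90 − €6,203,938.03) ÷ €17,997,501.90 = 65.5%.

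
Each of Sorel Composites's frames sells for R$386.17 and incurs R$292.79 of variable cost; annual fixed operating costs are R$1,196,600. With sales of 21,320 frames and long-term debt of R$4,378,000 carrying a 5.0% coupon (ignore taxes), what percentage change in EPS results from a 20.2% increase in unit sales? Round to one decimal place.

+69.9%

Total contribution margin = 21,320 × R$93.38 = R$1,990,861.60.
EBIT = R$1,990,861.60 − R$1,196,600 = R$794,261.60.
After interest of R$218,900.00, pre-tax earnings = R$575,361.60.
Degree of combined leverage = contribution ÷ (EBIT − I) = R$1,990,861.60 ÷ R$575,361.60 = 3.4602.
%ΔEPS = DCL × %ΔSales = 3.4602 × +20.2% = +69.9%.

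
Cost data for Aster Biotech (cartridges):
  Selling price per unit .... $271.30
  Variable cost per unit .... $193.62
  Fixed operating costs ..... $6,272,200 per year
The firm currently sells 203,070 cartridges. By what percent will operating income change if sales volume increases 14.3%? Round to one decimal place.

+23.7%

At 203,070 units, contribution = 203,070 × $77.68 = $15,774,477.60.
EBIT = $15,774,477.60 − $6,272,200 = $9,502,277.60.
So DOL = total CM / EBIT = $15,774,477.60 / $9,502,277.60 = 1.6601.
Operating income changes by 1.6601 × +14.3% = +23.7%.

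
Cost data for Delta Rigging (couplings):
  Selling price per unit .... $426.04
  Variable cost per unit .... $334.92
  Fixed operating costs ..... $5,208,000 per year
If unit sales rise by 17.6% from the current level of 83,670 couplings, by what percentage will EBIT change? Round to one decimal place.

Contribution at this volume is 83,670 × $91.12 = $7,624,010.40.
Operating income = contribution − fixed costs = $7,624,010.40 − $5,208,000 = $2,416,010.40.
Degree of operating leverage = $7,624,010.40 / $2,416,010.40 = 3.1556.
Operating income changes by 3.1556 × +17.6% = +55.5%.

+55.5%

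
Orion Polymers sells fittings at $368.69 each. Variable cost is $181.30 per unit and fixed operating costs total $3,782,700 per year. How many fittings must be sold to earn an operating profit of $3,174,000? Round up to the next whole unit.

37,125 fittings

Contribution margin per unit = $368.69 − $181.30 = $187.39.
Required volume = (fixed costs + target profit) ÷ CM = ($3,782,700 + $3,174,000) ÷ $187.39 = 37,124.18, so 37,125 fittings.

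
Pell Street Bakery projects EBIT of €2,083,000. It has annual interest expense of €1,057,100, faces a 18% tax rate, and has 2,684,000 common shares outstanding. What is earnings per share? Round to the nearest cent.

Pre-tax income = €2,083,000 − €1,057,100.00 = €1,025,900.00.
After tax at 18%: net income = €1,025,900.00 × 0.82 = €841,238.00.
Per share: €841,238.00 / 2,684,000 shares = €0.31.

€0.31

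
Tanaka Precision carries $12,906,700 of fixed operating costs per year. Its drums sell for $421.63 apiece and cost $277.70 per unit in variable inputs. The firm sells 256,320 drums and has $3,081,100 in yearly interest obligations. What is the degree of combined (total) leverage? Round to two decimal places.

1.76

Total contribution margin = 256,320 × $143.93 = $36,892,137.60.
Subtracting fixed costs: EBIT = $36,892,137.60 − $12,906,700 = $23,985,437.60. Interest = $3,081,100.00, so EBIT − I = $20,904,337.60.
Degree of total leverage = total CM / (EBIT − interest) = $36,892,137.60 / $20,904,337.60 = 1.7648.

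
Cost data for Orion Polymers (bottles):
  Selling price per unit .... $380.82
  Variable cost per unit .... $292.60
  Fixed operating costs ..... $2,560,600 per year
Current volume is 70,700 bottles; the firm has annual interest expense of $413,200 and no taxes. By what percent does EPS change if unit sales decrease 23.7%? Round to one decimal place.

-45.3%

At 70,700 units, contribution = 70,700 × $88.22 = $6,237,154.00.
Subtracting fixed costs: EBIT = $6,237,154.00 − $2,560,600 = $3,676,554.00.
After interest of $413,200.00, pre-tax earnings = $3,263,354.00.
Degree of combined leverage = contribution ÷ (EBIT − I) = $6,237,154.00 ÷ $3,263,354.00 = 1.9113.
EPS therefore changes by 1.9113 × (-23.7%) = -45.3%.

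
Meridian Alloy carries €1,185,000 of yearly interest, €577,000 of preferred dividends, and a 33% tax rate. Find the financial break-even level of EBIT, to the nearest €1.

Preferred dividends are paid after tax, so their pre-tax equivalent is €577,000 ÷ (1 − 0.33) = €861,194.03.
EPS = 0 when EBIT covers interest plus the pre-tax preferred burden: €1,185,000 + €861,194.03 = €2,046,194.03.

€2,046,194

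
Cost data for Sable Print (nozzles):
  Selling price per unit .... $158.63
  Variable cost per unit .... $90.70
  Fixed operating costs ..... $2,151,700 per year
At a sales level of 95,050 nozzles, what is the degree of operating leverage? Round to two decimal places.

1.50

Total contribution margin = 95,050 × $67.93 = $6,456,746.50.
EBIT = $6,456,746.50 − $2,151,700 = $4,305,046.50.
So DOL = total CM / EBIT = $6,456,746.50 / $4,305,046.50 = 1.4998.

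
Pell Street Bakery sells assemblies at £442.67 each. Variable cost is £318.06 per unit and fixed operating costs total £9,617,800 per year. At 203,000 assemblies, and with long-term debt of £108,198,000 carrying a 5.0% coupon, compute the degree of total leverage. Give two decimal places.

Contribution at this volume is 203,000 × £124.61 = £25,295,830.00.
Operating income = contribution − fixed costs = £25,295,830.00 − £9,617,800 = £15,678,030.00. Interest = £5,409,900.00.
DOL = £25,295,830.00 ÷ £15,678,030.00 = 1.6135; DFL = £15,678,030.00 ÷ £10,268,130.00 = 1.5269.
Combined leverage = 1.6135 × 1.5269 = 2.4637.

2.46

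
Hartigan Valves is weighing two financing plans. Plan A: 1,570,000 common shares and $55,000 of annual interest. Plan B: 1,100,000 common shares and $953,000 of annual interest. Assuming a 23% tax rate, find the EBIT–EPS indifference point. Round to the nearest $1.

At indifference, (EBIT − 55,000)(1 − t)/1,570,000 = (EBIT − 953,000)(1 − t)/1,100,000.
The (1 − t) factor cancels: (EBIT − 55,000) × 1,100,000 = (EBIT − 953,000) × 1,570,000.
EBIT × (1,570,000 − 1,100,000) = 953,000 × 1,570,000 − 55,000 × 1,100,000 = 1,435,710,000,000, so EBIT = 1,435,710,000,000 ÷ 470,000 = 3,054,702.13.

$3,054,702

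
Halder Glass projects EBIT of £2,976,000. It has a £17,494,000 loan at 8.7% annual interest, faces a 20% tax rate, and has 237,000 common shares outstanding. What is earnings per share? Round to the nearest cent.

Interest = £1,521,978.00, so EBT = £2,976,000 − £1,521,978.00 = £1,454,022.00.
After tax at 20%: net income = £1,454,022.00 × 0.80 = £1,163,217.60.
Per share: £1,163,217.60 / 237,000 shares = £4.91.

£4.91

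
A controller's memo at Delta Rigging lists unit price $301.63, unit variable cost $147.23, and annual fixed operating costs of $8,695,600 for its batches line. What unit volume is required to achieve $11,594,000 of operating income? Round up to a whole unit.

131,410 batches

Each unit contributes $301.63 − $147.23 = $154.40.
Required volume = (fixed costs + target profit) ÷ CM = ($8,695,600 + $11,594,000) ÷ $154.40 = 131,409.33, so 131,410 batches.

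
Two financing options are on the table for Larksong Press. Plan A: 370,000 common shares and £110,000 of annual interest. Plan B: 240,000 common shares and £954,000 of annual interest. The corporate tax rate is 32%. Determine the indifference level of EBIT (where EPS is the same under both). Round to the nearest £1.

£2,512,154

At indifference, (EBIT − 110,000)(1 − t)/370,000 = (EBIT − 954,000)(1 − t)/240,000.
The (1 − t) factor cancels: (EBIT − 110,000) × 240,000 = (EBIT − 954,000) × 370,000.
EBIT × (370,000 − 240,000) = 954,000 × 370,000 − 110,000 × 240,000 = 326,580,000,000, so EBIT = 326,580,000,000 ÷ 130,000 = 2,512,153.85.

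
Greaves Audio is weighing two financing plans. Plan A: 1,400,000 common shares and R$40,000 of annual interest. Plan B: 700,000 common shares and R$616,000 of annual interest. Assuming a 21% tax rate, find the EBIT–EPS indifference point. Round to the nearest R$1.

At indifference, (EBIT − 40,000)(1 − t)/1,400,000 = (EBIT − 616,000)(1 − t)/700,000.
The (1 − t) factor cancels: (EBIT − 40,000) × 700,000 = (EBIT − 616,000) × 1,400,000.
Solving, EBIT = (616,000·1,400,000 − 40,000·700,000) / (1,400,000 − 700,000) = 834,400,000,000 / 700,000 = 1,192,000.00.

R$1,192,000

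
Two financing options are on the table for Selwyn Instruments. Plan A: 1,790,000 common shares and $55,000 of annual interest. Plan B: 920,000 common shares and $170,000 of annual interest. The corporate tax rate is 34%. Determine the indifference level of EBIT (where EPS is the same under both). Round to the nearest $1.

Set EPS_A = EPS_B: (EBIT − $55,000)(1 − 0.34) ÷ 1,790,000 = (EBIT − $170,000)(1 − 0.34) ÷ 920,000.
Cancelling (1 − t) and cross-multiplying: 920,000·(EBIT − 55,000) = 1,790,000·(EBIT − 170,000).
EBIT × (1,790,000 − 920,000) = 170,000 × 1,790,000 − 55,000 × 920,000 = 253,700,000,000, so EBIT = 253,700,000,000 ÷ 870,000 = 291,609.20.

$291,609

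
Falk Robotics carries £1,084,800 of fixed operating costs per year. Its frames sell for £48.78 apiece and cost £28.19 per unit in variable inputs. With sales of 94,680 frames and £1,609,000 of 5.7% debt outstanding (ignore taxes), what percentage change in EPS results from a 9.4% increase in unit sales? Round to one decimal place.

Contribution at this volume is 94,680 × £20.59 = £1,949,461.20.
Subtracting fixed costs: EBIT = £1,949,461.20 − £1,084,800 = £864,661.20.
Interest = £91,713.00, so EBIT − I = £772,948.20.
Degree of combined leverage = contribution ÷ (EBIT − I) = £1,949,461.20 ÷ £772,948.20 = 2.5221.
%ΔEPS = DCL × %ΔSales = 2.5221 × +9.4% = +23.7%.

+23.7%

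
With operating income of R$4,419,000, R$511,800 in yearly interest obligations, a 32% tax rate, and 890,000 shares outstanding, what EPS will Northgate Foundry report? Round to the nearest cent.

R$2.99

Interest = R$511,800.00, so EBT = R$4,419,000 − R$511,800.00 = R$3,907,200.00.
Net income = R$3,907,200.00 × (1 − 0.32) = R$2,656,896.00.
Per share: R$2,656,896.00 / 890,000 shares = R$2.99.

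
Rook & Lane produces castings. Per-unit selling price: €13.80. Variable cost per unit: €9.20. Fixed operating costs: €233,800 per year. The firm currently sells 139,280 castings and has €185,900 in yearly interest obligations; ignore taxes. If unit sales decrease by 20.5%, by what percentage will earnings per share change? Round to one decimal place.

-59.4%

Total contribution margin = 139,280 × €4.60 = €640,688.00.
Subtracting fixed costs: EBIT = €640,688.00 − €233,800 = €406,888.00.
After interest of €185,900.00, pre-tax earnings = €220,988.00.
Degree of combined leverage = contribution ÷ (EBIT − I) = €640,688.00 ÷ €220,988.00 = 2.8992.
%ΔEPS = DCL × %ΔSales = 2.8992 × -20.5% = -59.4%.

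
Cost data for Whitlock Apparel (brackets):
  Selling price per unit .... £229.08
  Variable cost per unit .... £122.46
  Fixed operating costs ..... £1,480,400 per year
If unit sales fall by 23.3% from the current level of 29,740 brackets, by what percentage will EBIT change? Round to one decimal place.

Contribution at this volume is 29,740 × £106.62 = £3,170,878.80.
Subtracting fixed costs: EBIT = £3,170,878.80 − £1,480,400 = £1,690,478.80.
So DOL = total CM / EBIT = £3,170,878.80 / £1,690,478.80 = 1.8757.
So EBIT moves 1.8757 × (-23.3%) = -43.7%.

-43.7%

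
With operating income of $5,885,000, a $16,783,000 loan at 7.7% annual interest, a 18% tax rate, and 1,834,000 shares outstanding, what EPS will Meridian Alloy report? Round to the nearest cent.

$2.05

Interest = $1,292,291.00, so EBT = $5,885,000 − $1,292,291.00 = $4,592,709.00.
After tax at 18%: net income = $4,592,709.00 × 0.82 = $3,766,021.38.
Per share: $3,766,021.38 / 1,834,000 shares = $2.05.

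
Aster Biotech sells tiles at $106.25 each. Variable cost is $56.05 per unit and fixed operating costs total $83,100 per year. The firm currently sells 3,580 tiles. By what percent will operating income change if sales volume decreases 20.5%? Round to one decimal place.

Total contribution margin = 3,580 × $50.20 = $179,716.00.
Subtracting fixed costs: EBIT = $179,716.00 − $83,100 = $96,616.00.
Degree of operating leverage = $179,716.00 / $96,616.00 = 1.8601.
So EBIT moves 1.8601 × (-20.5%) = -38.1%.

-38.1%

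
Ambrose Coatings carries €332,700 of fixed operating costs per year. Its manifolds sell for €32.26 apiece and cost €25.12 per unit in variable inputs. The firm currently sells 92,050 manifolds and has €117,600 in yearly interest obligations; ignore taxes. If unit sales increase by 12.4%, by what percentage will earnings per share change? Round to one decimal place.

At 92,050 units, contribution = 92,050 × €7.14 = €657,237.00.
Subtracting fixed costs: EBIT = €657,237.00 − €332,700 = €324,537.00.
Interest = €117,600.00, so EBIT − I = €206,937.00.
Degree of combined leverage = contribution ÷ (EBIT − I) = €657,237.00 ÷ €206,937.00 = 3.1760.
EPS therefore changes by 3.1760 × (+12.4%) = +39.4%.

+39.4%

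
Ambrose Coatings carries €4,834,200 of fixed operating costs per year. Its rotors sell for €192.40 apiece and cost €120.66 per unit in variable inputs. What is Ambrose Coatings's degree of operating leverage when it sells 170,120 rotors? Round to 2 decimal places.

1.66

At 170,120 units, contribution = 170,120 × €71.74 = €12,204,408.80.
Subtracting fixed costs: EBIT = €12,204,408.80 − €4,834,200 = €7,370,208.80.
Degree of operating leverage = €12,204,408.80 / €7,370,208.80 = 1.6559.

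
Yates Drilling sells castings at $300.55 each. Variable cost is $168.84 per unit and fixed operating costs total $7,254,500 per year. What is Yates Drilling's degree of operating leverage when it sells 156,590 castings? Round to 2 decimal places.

At 156,590 units, contribution = 156,590 × $131.71 = $20,624,468.90.
Subtracting fixed costs: EBIT = $20,624,468.90 − $7,254,500 = $13,369,968.90.
Degree of operating leverage = $20,624,468.90 / $13,369,968.90 = 1.5426.

1.54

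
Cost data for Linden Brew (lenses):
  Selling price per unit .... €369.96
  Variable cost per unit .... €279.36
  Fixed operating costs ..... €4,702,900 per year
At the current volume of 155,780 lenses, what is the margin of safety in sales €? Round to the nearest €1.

€38,428,341

Contribution margin per unit = €369.96 − €279.36 = €90.60. Break-even units = €4,702,900 ÷ €90.60 = 51,908.39; break-even revenue = 51,908.39 × €369.96 = €19,204,027.42.
Actual sales revenue = 155,780 × €369.96 = €57,632,368.80.
Margin of safety = €57,632,368.80 − €19,204,027.42 = €38,428,341.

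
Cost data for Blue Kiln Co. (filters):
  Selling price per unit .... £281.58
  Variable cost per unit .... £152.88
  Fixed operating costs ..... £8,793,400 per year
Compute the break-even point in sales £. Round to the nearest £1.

£19,238,893

Contribution margin per unit = £281.58 − £152.88 = £128.70, a CM ratio of £128.70 ÷ £281.58 = 0.4571.
Break-even revenue = fixed costs × price ÷ CM = £8,793,400 × £281.58 ÷ £128.70 = £19,238,893.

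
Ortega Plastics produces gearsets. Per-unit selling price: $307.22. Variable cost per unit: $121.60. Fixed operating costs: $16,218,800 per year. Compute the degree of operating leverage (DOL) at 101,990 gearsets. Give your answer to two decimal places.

Total contribution margin = 101,990 × $185.62 = $18,931,383.80.
EBIT = $18,931,383.80 − $16,218,800 = $2,712,583.80.
So DOL = total CM / EBIT = $18,931,383.80 / $2,712,583.80 = 6.9791.

6.98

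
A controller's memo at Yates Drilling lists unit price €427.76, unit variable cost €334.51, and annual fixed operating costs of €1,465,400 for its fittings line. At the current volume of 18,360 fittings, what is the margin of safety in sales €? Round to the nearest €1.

Contribution margin per unit = €427.76 − €334.51 = €93.25. Break-even units = €1,465,400 ÷ €93.25 = 15,714.75; break-even revenue = 15,714.75 × €427.76 = €6,722,139.45.
Current sales = 18,360 × €427.76 = €7,853,673.60.
Margin of safety = €7,853,673.60 − €6,722,139.45 = €1,131,534.

€1,131,534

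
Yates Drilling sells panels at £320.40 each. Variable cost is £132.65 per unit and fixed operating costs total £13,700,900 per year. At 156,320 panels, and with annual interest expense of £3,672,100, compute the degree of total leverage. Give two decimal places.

2.45

Total contribution margin = 156,320 × £187.75 = £29,349,080.00.
EBIT = £29,349,080.00 − £13,700,900 = £15,648,180.00. Interest = £3,672,100.00, so EBIT − I = £11,976,080.00.
DCL = contribution ÷ (EBIT − I) = £29,349,080.00 ÷ £11,976,080.00 = 2.4506.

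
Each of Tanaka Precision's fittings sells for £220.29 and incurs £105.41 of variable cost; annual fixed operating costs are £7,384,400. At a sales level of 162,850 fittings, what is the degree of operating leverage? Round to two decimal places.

At 162,850 units, contribution = 162,850 × £114.88 = £18,708,208.00.
Subtracting fixed costs: EBIT = £18,708,208.00 − £7,384,400 = £11,323,808.00.
So DOL = total CM / EBIT = £18,708,208.00 / £11,323,808.00 = 1.6521.

1.65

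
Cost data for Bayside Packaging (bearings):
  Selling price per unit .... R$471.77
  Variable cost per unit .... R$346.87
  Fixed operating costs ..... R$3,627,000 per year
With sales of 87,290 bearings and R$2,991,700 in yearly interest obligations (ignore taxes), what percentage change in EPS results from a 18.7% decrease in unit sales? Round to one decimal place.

-47.6%

Total contribution margin = 87,290 × R$124.90 = R$10,902,521.00.
Operating income = contribution − fixed costs = R$10,902,521.00 − R$3,627,000 = R$7,275,521.00.
Interest = R$2,991,700.00, so EBIT − I = R$4,283,821.00.
DCL = total CM / (EBIT − I) = R$10,902,521.00 / R$4,283,821.00 = 2.5450.
EPS therefore changes by 2.5450 × (-18.7%) = -47.6%.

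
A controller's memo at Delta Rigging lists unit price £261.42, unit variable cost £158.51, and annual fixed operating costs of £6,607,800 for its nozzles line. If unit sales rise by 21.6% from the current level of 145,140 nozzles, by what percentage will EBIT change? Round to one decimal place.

Total contribution margin = 145,140 × £102.91 = £14,936,357.40.
EBIT = £14,936,357.40 − £6,607,800 = £8,328,557.40.
Degree of operating leverage = £14,936,357.40 / £8,328,557.40 = 1.7934.
%ΔEBIT = DOL × %ΔSales = 1.7934 × +21.6% = +38.7%.

+38.7%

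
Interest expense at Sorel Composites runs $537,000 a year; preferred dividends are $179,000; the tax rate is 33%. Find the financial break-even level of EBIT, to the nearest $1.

Grossing the preferred dividend up to pre-tax terms: $179,000 / (1 − 0.33) = $267,164.18.
EPS = 0 when EBIT covers interest plus the pre-tax preferred burden: $537,000 + $267,164.18 = $804,164.18.

$804,164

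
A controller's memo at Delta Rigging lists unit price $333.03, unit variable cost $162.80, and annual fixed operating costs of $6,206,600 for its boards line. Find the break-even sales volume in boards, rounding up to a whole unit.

36,461 boards

Unit CM = price − variable cost = $333.03 − $162.80 = $170.23.
Break-even Q = $6,206,600 / $170.23 = 36,460.08 → 36,461 boards.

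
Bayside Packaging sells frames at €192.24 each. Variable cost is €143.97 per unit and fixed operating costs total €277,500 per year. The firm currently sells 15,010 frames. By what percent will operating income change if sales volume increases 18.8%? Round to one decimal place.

Total contribution margin = 15,010 × €48.27 = €724,532.70.
EBIT = €724,532.70 − €277,500 = €447,032.70.
Degree of operating leverage = €724,532.70 / €447,032.70 = 1.6208.
%ΔEBIT = DOL × %ΔSales = 1.6208 × +18.8% = +30.5%.

+30.5%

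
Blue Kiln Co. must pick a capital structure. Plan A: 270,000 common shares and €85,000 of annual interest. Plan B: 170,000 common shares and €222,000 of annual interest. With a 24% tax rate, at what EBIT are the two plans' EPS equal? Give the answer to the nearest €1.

At indifference, (EBIT − 85,000)(1 − t)/270,000 = (EBIT − 222,000)(1 − t)/170,000.
Cancelling (1 − t) and cross-multiplying: 170,000·(EBIT − 85,000) = 270,000·(EBIT − 222,000).
Solving, EBIT = (222,000·270,000 − 85,000·170,000) / (270,000 − 170,000) = 45,490,000,000 / 100,000 = 454,900.00.

€454,900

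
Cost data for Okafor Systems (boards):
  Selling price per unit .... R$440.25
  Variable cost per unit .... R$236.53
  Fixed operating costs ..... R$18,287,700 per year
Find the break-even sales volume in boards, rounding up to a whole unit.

Each unit contributes R$440.25 − R$236.53 = R$203.72.
Units to break even: R$18,287,700 ÷ R$203.72 = 89,768.80, rounded up to 89,769.

89,769 boards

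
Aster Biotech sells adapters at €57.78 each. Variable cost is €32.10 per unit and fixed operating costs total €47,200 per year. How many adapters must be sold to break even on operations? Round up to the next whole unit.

Each unit contributes €57.78 − €32.10 = €25.68.
Break-even volume = fixed costs ÷ CM per unit = €47,200 ÷ €25.68 = 1,838.01, so 1,839 adapters.

1,839 adapters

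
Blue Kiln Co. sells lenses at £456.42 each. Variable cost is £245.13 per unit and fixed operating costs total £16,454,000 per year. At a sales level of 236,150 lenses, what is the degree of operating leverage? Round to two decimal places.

1.49

At 236,150 units, contribution = 236,150 × £211.29 = £49,896,133.50.
Subtracting fixed costs: EBIT = £49,896,133.50 − £16,454,000 = £33,442,133.50.
So DOL = total CM / EBIT = £49,896,133.50 / £33,442,133.50 = 1.4920.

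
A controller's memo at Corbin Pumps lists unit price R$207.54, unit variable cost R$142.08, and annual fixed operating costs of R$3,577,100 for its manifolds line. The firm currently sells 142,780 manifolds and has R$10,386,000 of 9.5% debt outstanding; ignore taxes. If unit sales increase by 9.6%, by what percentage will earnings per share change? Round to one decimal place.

+18.8%

At 142,780 units, contribution = 142,780 × R$65.46 = R$9,346,378.80.
EBIT = R$9,346,378.80 − R$3,577,100 = R$5,769,278.80.
Interest = R$986,670.00, so EBIT − I = R$4,782,608.80.
Degree of combined leverage = contribution ÷ (EBIT − I) = R$9,346,378.80 ÷ R$4,782,608.80 = 1.9542.
%ΔEPS = DCL × %ΔSales = 1.9542 × +9.6% = +18.8%.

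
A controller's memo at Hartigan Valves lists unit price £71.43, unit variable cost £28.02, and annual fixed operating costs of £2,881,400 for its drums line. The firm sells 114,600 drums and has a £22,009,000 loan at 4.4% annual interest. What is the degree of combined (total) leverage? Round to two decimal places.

Total contribution margin = 114,600 × £43.41 = £4,974,786.00.
EBIT = £4,974,786.00 − £2,881,400 = £2,093,386.00. Interest = £968,396.00, so EBIT − I = £1,124,990.00.
DCL = contribution ÷ (EBIT − I) = £4,974,786.00 ÷ £1,124,990.00 = 4.4221.

4.42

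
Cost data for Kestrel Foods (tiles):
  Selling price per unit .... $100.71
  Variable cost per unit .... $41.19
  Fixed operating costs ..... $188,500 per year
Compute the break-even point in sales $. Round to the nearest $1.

$318,949

CM per unit = $100.71 − $41.19 = $59.52; CM ratio = $59.52 / $100.71 = 0.5910.
Break-even sales = FC ÷ CM ratio = $188,500 × $100.71 / $59.52 = $318,949.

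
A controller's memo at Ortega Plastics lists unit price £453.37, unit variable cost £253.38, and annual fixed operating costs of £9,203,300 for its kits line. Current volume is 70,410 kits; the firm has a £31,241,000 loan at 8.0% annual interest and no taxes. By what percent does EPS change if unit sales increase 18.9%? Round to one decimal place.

Total contribution margin = 70,410 × £199.99 = £14,081,295.90.
Operating income = contribution − fixed costs = £14,081,295.90 − £9,203,300 = £4,877,995.90.
After interest of £2,499,280.00, pre-tax earnings = £2,378,715.90.
Degree of combined leverage = contribution ÷ (EBIT − I) = £14,081,295.90 ÷ £2,378,715.90 = 5.9197.
%ΔEPS = DCL × %ΔSales = 5.9197 × +18.9% = +111.9%.

+111.9%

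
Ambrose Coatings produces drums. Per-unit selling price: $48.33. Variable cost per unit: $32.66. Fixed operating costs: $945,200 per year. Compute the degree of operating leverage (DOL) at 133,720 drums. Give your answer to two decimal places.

Total contribution margin = 133,720 × $15.67 = $2,095,392.40.
EBIT = $2,095,392.40 − $945,200 = $1,150,192.40.
So DOL = total CM / EBIT = $2,095,392.40 / $1,150,192.40 = 1.8218.

1.82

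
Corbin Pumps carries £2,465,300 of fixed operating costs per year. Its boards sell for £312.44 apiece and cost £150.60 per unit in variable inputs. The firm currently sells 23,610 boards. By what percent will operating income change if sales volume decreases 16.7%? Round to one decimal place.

Total contribution margin = 23,610 × £161.84 = £3,821,042.40.
Operating income = contribution − fixed costs = £3,821,042.40 − £2,465,300 = £1,355,742.40.
DOL = contribution ÷ EBIT = £3,821,042.40 ÷ £1,355,742.40 = 2.8184.
Operating income changes by 2.8184 × -16.7% = -47.1%.

-47.1%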